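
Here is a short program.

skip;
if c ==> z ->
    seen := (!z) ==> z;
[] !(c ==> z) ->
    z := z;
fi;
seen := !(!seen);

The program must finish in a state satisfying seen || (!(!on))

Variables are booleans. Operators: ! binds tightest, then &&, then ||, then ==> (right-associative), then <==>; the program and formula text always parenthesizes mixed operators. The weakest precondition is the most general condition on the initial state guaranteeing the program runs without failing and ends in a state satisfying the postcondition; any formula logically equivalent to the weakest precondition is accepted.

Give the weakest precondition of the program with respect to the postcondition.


Working backward. After the program, the postcondition seen || (!(!on)) must hold; in canonical form it is seen || on.
Before seen := !(!seen): seen || on
Then branch requires ((!z) ==> z) || on; else branch requires seen || on.
Before the if: ((c ==> z) ==> (((!z) ==> z) || on)) && ((!(c ==> z)) ==> (seen || on))
Before skip: ((c ==> z) ==> (((!z) ==> z) || on)) && ((!(c ==> z)) ==> (seen || on))
Answer: WP = ((c ==> z) ==> (((!z) ==> z) || on)) && ((!(c ==> z)) ==> (seen || on))


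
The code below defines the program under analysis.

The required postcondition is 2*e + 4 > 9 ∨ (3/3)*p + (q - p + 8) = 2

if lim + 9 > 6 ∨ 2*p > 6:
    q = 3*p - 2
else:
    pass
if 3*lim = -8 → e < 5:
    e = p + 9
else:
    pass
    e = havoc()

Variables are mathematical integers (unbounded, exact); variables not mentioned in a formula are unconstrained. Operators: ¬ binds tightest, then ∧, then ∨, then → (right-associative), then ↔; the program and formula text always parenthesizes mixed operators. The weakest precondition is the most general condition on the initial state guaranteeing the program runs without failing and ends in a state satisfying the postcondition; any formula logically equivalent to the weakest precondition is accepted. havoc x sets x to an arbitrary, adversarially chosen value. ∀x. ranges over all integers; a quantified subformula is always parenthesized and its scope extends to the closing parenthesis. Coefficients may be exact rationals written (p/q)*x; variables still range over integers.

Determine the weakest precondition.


Working backward. After the program, the postcondition 2*e + 4 > 9 ∨ (3/3)*p + (q - p + 8) = 2 must hold; in canonical form it is 2*e > 5 ∨ q = -6.
Then branch requires 2*p > -13 ∨ q = -6; else branch requires ∀e_1. (2*e_1 > 5 ∨ q = -6).
Before the if: ((3*lim = -8 → e < 5) → (2*p > -13 ∨ q = -6)) ∧ ((¬(3*lim = -8 → e < 5)) → (∀e_1. (2*e_1 > 5 ∨ q = -6)))
Then branch requires ((3*lim = -8 → e < 5) → (2*p > -13 ∨ 3*p = -4)) ∧ ((¬(3*lim = -8 → e < 5)) → (∀e_1. (2*e_1 > 5 ∨ 3*p = -4))); else branch requires ((3*lim = -8 → e < 5) → (2*p > -13 ∨ q = -6)) ∧ ((¬(3*lim = -8 → e < 5)) → (∀e_1. (2*e_1 > 5 ∨ q = -6))).
Before the if: ((lim > -3 ∨ 2*p > 6) → (((3*lim = -8 → e < 5) → (2*p > -13 ∨ 3*p = -4)) ∧ ((¬(3*lim = -8 → e < 5)) → (∀e_1. (2*e_1 > 5 ∨ 3*p = -4))))) ∧ ((¬(lim > -3 ∨ 2*p > 6)) → (((3*lim = -8 → e < 5) → (2*p > -13 ∨ q = -6)) ∧ ((¬(3*lim = -8 → e < 5)) → (∀e_1. (2*e_1 > 5 ∨ q = -6)))))
Answer: WP = ((lim > -3 ∨ 2*p > 6) → (((3*lim = -8 → e < 5) → (2*p > -13 ∨ 3*p = -4)) ∧ ((¬(3*lim = -8 → e < 5)) → (∀e_1. (2*e_1 > 5 ∨ 3*p = -4))))) ∧ ((¬(lim > -3 ∨ 2*p > 6)) → (((3*lim = -8 → e < 5) → (2*p > -13 ∨ q = -6)) ∧ ((¬(3*lim = -8 → e < 5)) → (∀e_1. (2*e_1 > 5 ∨ q = -6)))))


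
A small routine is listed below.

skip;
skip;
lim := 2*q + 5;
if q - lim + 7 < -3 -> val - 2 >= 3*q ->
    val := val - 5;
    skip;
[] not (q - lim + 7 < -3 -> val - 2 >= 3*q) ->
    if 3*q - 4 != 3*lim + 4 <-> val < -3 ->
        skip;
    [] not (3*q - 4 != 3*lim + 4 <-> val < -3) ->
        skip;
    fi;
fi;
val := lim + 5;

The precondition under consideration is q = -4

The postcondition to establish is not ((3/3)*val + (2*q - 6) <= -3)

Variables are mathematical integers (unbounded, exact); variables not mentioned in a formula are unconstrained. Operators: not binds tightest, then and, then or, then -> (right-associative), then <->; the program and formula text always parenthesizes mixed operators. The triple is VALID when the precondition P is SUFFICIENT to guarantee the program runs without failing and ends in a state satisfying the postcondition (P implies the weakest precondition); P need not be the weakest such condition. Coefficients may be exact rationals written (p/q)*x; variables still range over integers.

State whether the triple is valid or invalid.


Working backward. After the program, the postcondition not ((3/3)*val + (2*q - 6) <= -3) must hold; in canonical form it is not (2*q + val <= 3).
Before val := lim + 5: not (lim + 2*q <= -2)
Then branch requires not (lim + 2*q <= -2); else branch requires ((3*q != 3*lim + 8 <-> val < -3) -> (not (lim + 2*q <= -2))) and ((not (3*q != 3*lim + 8 <-> val < -3)) -> (not (lim + 2*q <= -2))).
Before the if: ((q < lim - 10 -> val >= 3*q + 2) -> (not (lim + 2*q <= -2))) and ((not (q < lim - 10 -> val >= 3*q + 2)) -> (((3*q != 3*lim + 8 <-> val < -3) -> (not (lim + 2*q <= -2))) and ((not (3*q != 3*lim + 8 <-> val < -3)) -> (not (lim + 2*q <= -2)))))
Before lim := 2*q + 5: ((q > 5 -> val >= 3*q + 2) -> (not (4*q <= -7))) and ((not (q > 5 -> val >= 3*q + 2)) -> (((3*q != -23 <-> val < -3) -> (not (4*q <= -7))) and ((not (3*q != -23 <-> val < -3)) -> (not (4*q <= -7)))))
Before skip: ((q > 5 -> val >= 3*q + 2) -> (not (4*q <= -7))) and ((not (q > 5 -> val >= 3*q + 2)) -> (((3*q != -23 <-> val < -3) -> (not (4*q <= -7))) and ((not (3*q != -23 <-> val < -3)) -> (not (4*q <= -7)))))
Before skip: ((q > 5 -> val >= 3*q + 2) -> (not (4*q <= -7))) and ((not (q > 5 -> val >= 3*q + 2)) -> (((3*q != -23 <-> val < -3) -> (not (4*q <= -7))) and ((not (3*q != -23 <-> val < -3)) -> (not (4*q <= -7)))))
The weakest precondition is ((q > 5 -> val >= 3*q + 2) -> (not (4*q <= -7))) and ((not (q > 5 -> val >= 3*q + 2)) -> (((3*q != -23 <-> val < -3) -> (not (4*q <= -7))) and ((not (3*q != -23 <-> val < -3)) -> (not (4*q <= -7))))).
Check whether q = -4 implies it.
Countermodel: at the initial state q = -4, val = 0, the precondition holds but the weakest precondition fails.
Answer: invalid


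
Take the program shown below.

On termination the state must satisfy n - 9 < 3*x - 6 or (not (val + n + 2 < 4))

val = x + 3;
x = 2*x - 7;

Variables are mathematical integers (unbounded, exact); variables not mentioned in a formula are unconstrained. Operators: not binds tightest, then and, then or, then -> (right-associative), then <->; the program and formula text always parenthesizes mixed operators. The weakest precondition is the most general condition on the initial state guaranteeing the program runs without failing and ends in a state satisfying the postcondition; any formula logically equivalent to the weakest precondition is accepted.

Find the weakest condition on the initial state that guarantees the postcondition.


Working backward. After the program, the postcondition n - 9 < 3*x - 6 or (not (val + n + 2 < 4)) must hold; in canonical form it is n < 3*x + 3 or (not (n + val < 2)).
Before x := 2*x - 7: n < 6*x - 18 or (not (n + val < 2))
Before val := x + 3: n < 6*x - 18 or (not (n + x < -1))
Answer: WP = n < 6*x - 18 or (not (n + x < -1))


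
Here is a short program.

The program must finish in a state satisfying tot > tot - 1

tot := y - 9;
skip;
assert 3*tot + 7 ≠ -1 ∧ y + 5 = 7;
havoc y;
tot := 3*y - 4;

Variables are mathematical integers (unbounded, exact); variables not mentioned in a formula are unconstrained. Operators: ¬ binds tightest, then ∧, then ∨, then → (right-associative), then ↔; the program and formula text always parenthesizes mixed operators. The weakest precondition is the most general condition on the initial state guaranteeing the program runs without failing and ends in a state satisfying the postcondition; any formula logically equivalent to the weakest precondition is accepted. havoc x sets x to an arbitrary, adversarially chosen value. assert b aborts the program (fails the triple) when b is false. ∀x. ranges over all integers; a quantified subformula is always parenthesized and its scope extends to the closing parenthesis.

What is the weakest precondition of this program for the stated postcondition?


Working backward. After the program, the postcondition tot > tot - 1 must hold; in canonical form it is true.
Before tot := 3*y - 4: true
Before havoc y: true
Before assert 3*tot + 7 ≠ -1 ∧ y + 5 = 7: 3*tot ≠ -8 ∧ y = 2
Before skip: 3*tot ≠ -8 ∧ y = 2
Before tot := y - 9: 3*y ≠ 19 ∧ y = 2
Answer: WP = 3*y ≠ 19 ∧ y = 2


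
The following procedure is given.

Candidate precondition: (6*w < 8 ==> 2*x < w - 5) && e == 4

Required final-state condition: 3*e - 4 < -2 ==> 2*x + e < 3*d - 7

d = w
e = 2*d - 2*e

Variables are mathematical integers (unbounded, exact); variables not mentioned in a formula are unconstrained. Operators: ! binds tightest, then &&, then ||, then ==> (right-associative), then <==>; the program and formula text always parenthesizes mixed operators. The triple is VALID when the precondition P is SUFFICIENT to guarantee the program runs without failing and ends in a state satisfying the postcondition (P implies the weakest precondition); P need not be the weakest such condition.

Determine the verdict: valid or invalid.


Working backward. After the program, the postcondition 3*e - 4 < -2 ==> 2*x + e < 3*d - 7 must hold; in canonical form it is 3*e < 2 ==> e + 2*x < 3*d - 7.
Before e := 2*d - 2*e: 6*d < 6*e + 2 ==> 2*x < d + 2*e - 7
Before d := w: 6*w < 6*e + 2 ==> 2*x < 2*e + w - 7
The weakest precondition is 6*w < 6*e + 2 ==> 2*x < 2*e + w - 7.
Check whether (6*w < 8 ==> 2*x < w - 5) && e == 4 implies it.
Countermodel: at the initial state e = 4, w = 3, x = 2, the precondition holds but the weakest precondition fails.
Answer: invalid


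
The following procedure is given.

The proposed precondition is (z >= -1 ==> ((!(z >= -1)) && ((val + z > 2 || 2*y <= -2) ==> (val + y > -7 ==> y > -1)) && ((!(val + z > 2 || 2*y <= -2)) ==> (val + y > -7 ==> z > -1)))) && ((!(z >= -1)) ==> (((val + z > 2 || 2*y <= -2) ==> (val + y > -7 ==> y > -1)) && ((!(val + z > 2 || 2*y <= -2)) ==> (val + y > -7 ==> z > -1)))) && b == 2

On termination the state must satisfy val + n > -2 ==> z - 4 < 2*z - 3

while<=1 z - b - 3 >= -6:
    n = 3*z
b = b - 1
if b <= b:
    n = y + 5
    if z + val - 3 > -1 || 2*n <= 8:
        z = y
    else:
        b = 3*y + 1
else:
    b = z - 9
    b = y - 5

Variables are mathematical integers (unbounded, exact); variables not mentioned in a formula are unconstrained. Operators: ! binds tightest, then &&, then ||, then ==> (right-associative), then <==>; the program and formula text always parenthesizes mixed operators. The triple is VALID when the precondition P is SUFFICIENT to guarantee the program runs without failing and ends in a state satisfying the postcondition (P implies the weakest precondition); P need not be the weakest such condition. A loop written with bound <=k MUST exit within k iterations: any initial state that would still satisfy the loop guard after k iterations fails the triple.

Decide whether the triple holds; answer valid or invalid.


Working backward. After the program, the postcondition val + n > -2 ==> z - 4 < 2*z - 3 must hold; in canonical form it is n + val > -2 ==> z > -1.
Then branch requires ((val + z > 2 || 2*y <= -2) ==> (val + y > -7 ==> y > -1)) && ((!(val + z > 2 || 2*y <= -2)) ==> (val + y > -7 ==> z > -1)); else branch requires n + val > -2 ==> z > -1.
Before the if: ((val + z > 2 || 2*y <= -2) ==> (val + y > -7 ==> y > -1)) && ((!(val + z > 2 || 2*y <= -2)) ==> (val + y > -7 ==> z > -1))
Before b := b - 1: ((val + z > 2 || 2*y <= -2) ==> (val + y > -7 ==> y > -1)) && ((!(val + z > 2 || 2*y <= -2)) ==> (val + y > -7 ==> z > -1))
Before the loop (bound <=1), unroll the exhaustion recursion (WP_0 = exit-now case; WP_j = one more guarded iteration, up to j = 1):
  WP_0: (!(z >= b - 3)) && ((val + z > 2 || 2*y <= -2) ==> (val + y > -7 ==> y > -1)) && ((!(val + z > 2 || 2*y <= -2)) ==> (val + y > -7 ==> z > -1))
  WP_1: (z >= b - 3 ==> ((!(z >= b - 3)) && ((val + z > 2 || 2*y <= -2) ==> (val + y > -7 ==> y > -1)) && ((!(val + z > 2 || 2*y <= -2)) ==> (val + y > -7 ==> z > -1)))) && ((!(z >= b - 3)) ==> (((val + z > 2 || 2*y <= -2) ==> (val + y > -7 ==> y > -1)) && ((!(val + z > 2 || 2*y <= -2)) ==> (val + y > -7 ==> z > -1))))
So before the loop: (z >= b - 3 ==> ((!(z >= b - 3)) && ((val + z > 2 || 2*y <= -2) ==> (val + y > -7 ==> y > -1)) && ((!(val + z > 2 || 2*y <= -2)) ==> (val + y > -7 ==> z > -1)))) && ((!(z >= b - 3)) ==> (((val + z > 2 || 2*y <= -2) ==> (val + y > -7 ==> y > -1)) && ((!(val + z > 2 || 2*y <= -2)) ==> (val + y > -7 ==> z > -1))))
The weakest precondition is (z >= b - 3 ==> ((!(z >= b - 3)) && ((val + z > 2 || 2*y <= -2) ==> (val + y > -7 ==> y > -1)) && ((!(val + z > 2 || 2*y <= -2)) ==> (val + y > -7 ==> z > -1)))) && ((!(z >= b - 3)) ==> (((val + z > 2 || 2*y <= -2) ==> (val + y > -7 ==> y > -1)) && ((!(val + z > 2 || 2*y <= -2)) ==> (val + y > -7 ==> z > -1)))).
Check whether (z >= -1 ==> ((!(z >= -1)) && ((val + z > 2 || 2*y <= -2) ==> (val + y > -7 ==> y > -1)) && ((!(val + z > 2 || 2*y <= -2)) ==> (val + y > -7 ==> z > -1)))) && ((!(z >= -1)) ==> (((val + z > 2 || 2*y <= -2) ==> (val + y > -7 ==> y > -1)) && ((!(val + z > 2 || 2*y <= -2)) ==> (val + y > -7 ==> z > -1)))) && b == 2 implies it.
Every state satisfying the precondition satisfies the weakest precondition: the implication holds.
Answer: valid


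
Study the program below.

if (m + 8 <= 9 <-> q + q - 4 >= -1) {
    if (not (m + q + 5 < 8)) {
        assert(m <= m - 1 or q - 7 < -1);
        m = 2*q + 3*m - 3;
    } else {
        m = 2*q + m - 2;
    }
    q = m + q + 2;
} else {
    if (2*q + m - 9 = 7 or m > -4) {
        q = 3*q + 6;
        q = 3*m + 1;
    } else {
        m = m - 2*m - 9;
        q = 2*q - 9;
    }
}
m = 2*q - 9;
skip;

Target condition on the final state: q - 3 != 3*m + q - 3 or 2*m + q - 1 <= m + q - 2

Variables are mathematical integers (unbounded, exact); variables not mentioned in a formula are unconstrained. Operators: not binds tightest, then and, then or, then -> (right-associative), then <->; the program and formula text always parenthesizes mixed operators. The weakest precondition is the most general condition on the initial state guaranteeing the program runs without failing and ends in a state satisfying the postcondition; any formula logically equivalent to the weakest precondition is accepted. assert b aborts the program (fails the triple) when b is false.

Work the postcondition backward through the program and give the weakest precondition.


Working backward. After the program, the postcondition q - 3 != 3*m + q - 3 or 2*m + q - 1 <= m + q - 2 must hold; in canonical form it is 3*m != 0 or m <= -1.
Before skip: 3*m != 0 or m <= -1
Before m := 2*q - 9: 6*q != 27 or 2*q <= 8
Then branch requires ((not (m + q < 3)) -> (q < 6 and (18*m + 18*q != 33 or 6*m + 6*q <= 10))) and (m + q < 3 -> (6*m + 18*q != 27 or 2*m + 6*q <= 8)); else branch requires ((m + 2*q = 16 or m > -4) -> (18*m != 21 or 6*m <= 6)) and ((not (m + 2*q = 16 or m > -4)) -> (12*q != 81 or 4*q <= 26)).
Before the if: ((m <= 1 <-> 2*q >= 3) -> (((not (m + q < 3)) -> (q < 6 and (18*m + 18*q != 33 or 6*m + 6*q <= 10))) and (m + q < 3 -> (6*m + 18*q != 27 or 2*m + 6*q <= 8)))) and ((not (m <= 1 <-> 2*q >= 3)) -> (((m + 2*q = 16 or m > -4) -> (18*m != 21 or 6*m <= 6)) and ((not (m + 2*q = 16 or m > -4)) -> (12*q != 81 or 4*q <= 26))))
Answer: WP = ((m <= 1 <-> 2*q >= 3) -> (((not (m + q < 3)) -> (q < 6 and (18*m + 18*q != 33 or 6*m + 6*q <= 10))) and (m + q < 3 -> (6*m + 18*q != 27 or 2*m + 6*q <= 8)))) and ((not (m <= 1 <-> 2*q >= 3)) -> (((m + 2*q = 16 or m > -4) -> (18*m != 21 or 6*m <= 6)) and ((not (m + 2*q = 16 or m > -4)) -> (12*q != 81 or 4*q <= 26))))


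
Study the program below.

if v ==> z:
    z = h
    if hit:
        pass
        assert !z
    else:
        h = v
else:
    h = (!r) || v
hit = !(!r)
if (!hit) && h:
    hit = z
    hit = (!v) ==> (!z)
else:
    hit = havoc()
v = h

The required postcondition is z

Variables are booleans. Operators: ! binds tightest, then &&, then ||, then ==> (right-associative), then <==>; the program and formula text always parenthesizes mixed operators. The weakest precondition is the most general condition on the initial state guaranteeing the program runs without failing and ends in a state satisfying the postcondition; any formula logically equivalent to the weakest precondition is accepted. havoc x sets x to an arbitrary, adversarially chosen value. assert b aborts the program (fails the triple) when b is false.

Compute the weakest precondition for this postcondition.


Working backward. After the program, z must hold.
Before v := h: z
Then branch requires z; else branch requires z.
Before the if: (((!hit) && h) ==> z) && ((!((!hit) && h)) ==> z)
Before hit := !(!r): (((!r) && h) ==> z) && ((!((!r) && h)) ==> z)
Then branch requires (hit ==> ((!h) && (((!r) && h) ==> h) && ((!((!r) && h)) ==> h))) && ((!hit) ==> ((((!r) && v) ==> h) && ((!((!r) && v)) ==> h))); else branch requires (((!r) && ((!r) || v)) ==> z) && ((!((!r) && ((!r) || v))) ==> z).
Before the if: ((v ==> z) ==> ((hit ==> ((!h) && (((!r) && h) ==> h) && ((!((!r) && h)) ==> h))) && ((!hit) ==> ((((!r) && v) ==> h) && ((!((!r) && v)) ==> h))))) && ((!(v ==> z)) ==> ((((!r) && ((!r) || v)) ==> z) && ((!((!r) && ((!r) || v))) ==> z)))
Answer: WP = ((v ==> z) ==> ((hit ==> ((!h) && (((!r) && h) ==> h) && ((!((!r) && h)) ==> h))) && ((!hit) ==> ((((!r) && v) ==> h) && ((!((!r) && v)) ==> h))))) && ((!(v ==> z)) ==> ((((!r) && ((!r) || v)) ==> z) && ((!((!r) && ((!r) || v))) ==> z)))


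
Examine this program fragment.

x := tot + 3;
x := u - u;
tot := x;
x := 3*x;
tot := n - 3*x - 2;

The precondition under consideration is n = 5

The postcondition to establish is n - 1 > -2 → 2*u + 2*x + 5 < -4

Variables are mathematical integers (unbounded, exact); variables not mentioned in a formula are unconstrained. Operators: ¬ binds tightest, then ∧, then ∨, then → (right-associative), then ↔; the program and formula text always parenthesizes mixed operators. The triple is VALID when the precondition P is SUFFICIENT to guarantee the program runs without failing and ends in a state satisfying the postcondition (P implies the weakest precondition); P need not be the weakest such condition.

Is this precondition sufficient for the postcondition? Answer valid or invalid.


Working backward. After the program, the postcondition n - 1 > -2 → 2*u + 2*x + 5 < -4 must hold; in canonical form it is n > -1 → 2*u + 2*x < -9.
Before tot := n - 3*x - 2: n > -1 → 2*u + 2*x < -9
Before x := 3*x: n > -1 → 2*u + 6*x < -9
Before tot := x: n > -1 → 2*u + 6*x < -9
Before x := u - u: n > -1 → 2*u < -9
Before x := tot + 3: n > -1 → 2*u < -9
The weakest precondition is n > -1 → 2*u < -9.
Check whether n = 5 implies it.
Countermodel: at the initial state n = 5, u = -4, the precondition holds but the weakest precondition fails.
Answer: invalid


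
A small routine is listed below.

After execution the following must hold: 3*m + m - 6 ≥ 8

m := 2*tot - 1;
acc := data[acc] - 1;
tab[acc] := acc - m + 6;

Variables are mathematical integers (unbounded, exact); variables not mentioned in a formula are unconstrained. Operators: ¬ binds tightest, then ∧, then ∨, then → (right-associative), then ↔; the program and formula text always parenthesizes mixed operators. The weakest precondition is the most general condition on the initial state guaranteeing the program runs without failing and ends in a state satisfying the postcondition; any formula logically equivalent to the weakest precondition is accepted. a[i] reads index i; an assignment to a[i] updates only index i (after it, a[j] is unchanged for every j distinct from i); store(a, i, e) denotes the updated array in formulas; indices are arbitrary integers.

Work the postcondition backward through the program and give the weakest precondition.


Working backward. After the program, the postcondition 3*m + m - 6 ≥ 8 must hold; in canonical form it is 4*m ≥ 14.
Before tab[acc] := acc - m + 6: 4*m ≥ 14
Before acc := data[acc] - 1: 4*m ≥ 14
Before m := 2*tot - 1: 8*tot ≥ 18
Answer: WP = 8*tot ≥ 18


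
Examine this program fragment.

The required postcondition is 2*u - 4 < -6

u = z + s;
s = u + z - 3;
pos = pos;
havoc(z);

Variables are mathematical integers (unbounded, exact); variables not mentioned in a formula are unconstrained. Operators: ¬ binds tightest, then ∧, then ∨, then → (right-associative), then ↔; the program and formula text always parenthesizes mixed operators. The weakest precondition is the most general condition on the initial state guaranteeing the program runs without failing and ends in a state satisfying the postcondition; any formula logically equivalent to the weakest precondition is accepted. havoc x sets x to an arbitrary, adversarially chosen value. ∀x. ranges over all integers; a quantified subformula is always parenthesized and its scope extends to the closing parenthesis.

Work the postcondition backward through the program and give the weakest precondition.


Working backward. After the program, the postcondition 2*u - 4 < -6 must hold; in canonical form it is 2*u < -2.
Before havoc z: 2*u < -2
Before pos := pos: 2*u < -2
Before s := u + z - 3: 2*u < -2
Before u := z + s: 2*s + 2*z < -2
Answer: WP = 2*s + 2*z < -2


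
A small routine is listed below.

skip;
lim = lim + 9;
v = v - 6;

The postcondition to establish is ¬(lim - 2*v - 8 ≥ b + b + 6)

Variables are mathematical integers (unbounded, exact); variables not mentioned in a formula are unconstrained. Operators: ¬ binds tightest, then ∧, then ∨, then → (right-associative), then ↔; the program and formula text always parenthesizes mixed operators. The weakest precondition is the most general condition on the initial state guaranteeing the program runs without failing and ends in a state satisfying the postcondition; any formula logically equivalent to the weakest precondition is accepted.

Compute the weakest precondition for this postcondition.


Working backward. After the program, the postcondition ¬(lim - 2*v - 8 ≥ b + b + 6) must hold; in canonical form it is ¬(lim ≥ 2*b + 2*v + 14).
Before v := v - 6: ¬(lim ≥ 2*b + 2*v + 2)
Before lim := lim + 9: ¬(lim ≥ 2*b + 2*v - 7)
Before skip: ¬(lim ≥ 2*b + 2*v - 7)
Answer: WP = ¬(lim ≥ 2*b + 2*v - 7)


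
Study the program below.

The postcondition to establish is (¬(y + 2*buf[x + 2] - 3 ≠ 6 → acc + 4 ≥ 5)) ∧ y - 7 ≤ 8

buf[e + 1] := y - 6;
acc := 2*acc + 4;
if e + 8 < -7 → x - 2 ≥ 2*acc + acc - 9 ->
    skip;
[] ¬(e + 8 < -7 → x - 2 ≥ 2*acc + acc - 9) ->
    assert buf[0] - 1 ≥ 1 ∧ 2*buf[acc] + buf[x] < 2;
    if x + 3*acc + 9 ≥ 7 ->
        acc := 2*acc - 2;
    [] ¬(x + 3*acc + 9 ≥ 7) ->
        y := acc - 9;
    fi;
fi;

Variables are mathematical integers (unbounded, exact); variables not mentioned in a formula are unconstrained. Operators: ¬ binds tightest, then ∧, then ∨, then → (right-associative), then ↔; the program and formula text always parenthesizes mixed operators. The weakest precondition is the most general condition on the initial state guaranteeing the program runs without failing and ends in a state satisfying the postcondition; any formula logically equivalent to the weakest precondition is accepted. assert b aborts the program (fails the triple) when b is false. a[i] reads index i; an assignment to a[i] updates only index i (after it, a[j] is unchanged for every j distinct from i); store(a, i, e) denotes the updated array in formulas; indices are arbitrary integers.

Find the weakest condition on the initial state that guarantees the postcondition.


Working backward. After the program, the postcondition (¬(y + 2*buf[x + 2] - 3 ≠ 6 → acc + 4 ≥ 5)) ∧ y - 7 ≤ 8 must hold; in canonical form it is (¬(2*buf[x + 2] + y ≠ 9 → acc ≥ 1)) ∧ y ≤ 15.
Then branch requires (¬(2*buf[x + 2] + y ≠ 9 → acc ≥ 1)) ∧ y ≤ 15; else branch requires buf[0] ≥ 2 ∧ 2*buf[acc] + buf[x] < 2 ∧ (3*acc + x ≥ -2 → ((¬(2*buf[x + 2] + y ≠ 9 → 2*acc ≥ 3)) ∧ y ≤ 15)) ∧ ((¬(3*acc + x ≥ -2)) → ((¬(2*buf[x + 2] + acc ≠ 18 → acc ≥ 1)) ∧ acc ≤ 24)).
Before the if: ((e < -15 → x ≥ 3*acc - 7) → ((¬(2*buf[x + 2] + y ≠ 9 → acc ≥ 1)) ∧ y ≤ 15)) ∧ ((¬(e < -15 → x ≥ 3*acc - 7)) → (buf[0] ≥ 2 ∧ 2*buf[acc] + buf[x] < 2 ∧ (3*acc + x ≥ -2 → ((¬(2*buf[x + 2] + y ≠ 9 → 2*acc ≥ 3)) ∧ y ≤ 15)) ∧ ((¬(3*acc + x ≥ -2)) → ((¬(2*buf[x + 2] + acc ≠ 18 → acc ≥ 1)) ∧ acc ≤ 24))))
Before acc := 2*acc + 4: ((e < -15 → x ≥ 6*acc + 5) → ((¬(2*buf[x + 2] + y ≠ 9 → 2*acc ≥ -3)) ∧ y ≤ 15)) ∧ ((¬(e < -15 → x ≥ 6*acc + 5)) → (buf[0] ≥ 2 ∧ 2*buf[2*acc + 4] + buf[x] < 2 ∧ (6*acc + x ≥ -14 → ((¬(2*buf[x + 2] + y ≠ 9 → 4*acc ≥ -5)) ∧ y ≤ 15)) ∧ ((¬(6*acc + x ≥ -14)) → ((¬(2*buf[x + 2] + 2*acc ≠ 14 → 2*acc ≥ -3)) ∧ 2*acc ≤ 20))))
Before buf[e + 1] := y - 6: ((e < -15 → x ≥ 6*acc + 5) → ((¬(2*store(buf, e + 1, y - 6)[x + 2] + y ≠ 9 → 2*acc ≥ -3)) ∧ y ≤ 15)) ∧ ((¬(e < -15 → x ≥ 6*acc + 5)) → (store(buf, e + 1, y - 6)[0] ≥ 2 ∧ 2*store(buf, e + 1, y - 6)[2*acc + 4] + store(buf, e + 1, y - 6)[x] < 2 ∧ (6*acc + x ≥ -14 → ((¬(2*store(buf, e + 1, y - 6)[x + 2] + y ≠ 9 → 4*acc ≥ -5)) ∧ y ≤ 15)) ∧ ((¬(6*acc + x ≥ -14)) → ((¬(2*store(buf, e + 1, y - 6)[x + 2] + 2*acc ≠ 14 → 2*acc ≥ -3)) ∧ 2*acc ≤ 20))))
Answer: WP = ((e < -15 → x ≥ 6*acc + 5) → ((¬(2*store(buf, e + 1, y - 6)[x + 2] + y ≠ 9 → 2*acc ≥ -3)) ∧ y ≤ 15)) ∧ ((¬(e < -15 → x ≥ 6*acc + 5)) → (store(buf, e + 1, y - 6)[0] ≥ 2 ∧ 2*store(buf, e + 1, y - 6)[2*acc + 4] + store(buf, e + 1, y - 6)[x] < 2 ∧ (6*acc + x ≥ -14 → ((¬(2*store(buf, e + 1, y - 6)[x + 2] + y ≠ 9 → 4*acc ≥ -5)) ∧ y ≤ 15)) ∧ ((¬(6*acc + x ≥ -14)) → ((¬(2*store(buf, e + 1, y - 6)[x + 2] + 2*acc ≠ 14 → 2*acc ≥ -3)) ∧ 2*acc ≤ 20))))


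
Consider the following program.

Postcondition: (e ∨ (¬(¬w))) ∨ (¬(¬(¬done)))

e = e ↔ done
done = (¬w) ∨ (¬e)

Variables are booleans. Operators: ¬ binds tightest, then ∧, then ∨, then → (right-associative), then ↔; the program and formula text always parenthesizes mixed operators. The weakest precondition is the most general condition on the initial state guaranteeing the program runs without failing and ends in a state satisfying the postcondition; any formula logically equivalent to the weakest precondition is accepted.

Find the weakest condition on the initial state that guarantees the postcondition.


Working backward. After the program, the postcondition (e ∨ (¬(¬w))) ∨ (¬(¬(¬done))) must hold; in canonical form it is e ∨ w ∨ (¬done).
Before done := (¬w) ∨ (¬e): e ∨ w ∨ (¬((¬w) ∨ (¬e)))
Before e := e ↔ done: (e ↔ done) ∨ w ∨ (¬((¬w) ∨ (¬(e ↔ done))))
Answer: WP = (e ↔ done) ∨ w ∨ (¬((¬w) ∨ (¬(e ↔ done))))


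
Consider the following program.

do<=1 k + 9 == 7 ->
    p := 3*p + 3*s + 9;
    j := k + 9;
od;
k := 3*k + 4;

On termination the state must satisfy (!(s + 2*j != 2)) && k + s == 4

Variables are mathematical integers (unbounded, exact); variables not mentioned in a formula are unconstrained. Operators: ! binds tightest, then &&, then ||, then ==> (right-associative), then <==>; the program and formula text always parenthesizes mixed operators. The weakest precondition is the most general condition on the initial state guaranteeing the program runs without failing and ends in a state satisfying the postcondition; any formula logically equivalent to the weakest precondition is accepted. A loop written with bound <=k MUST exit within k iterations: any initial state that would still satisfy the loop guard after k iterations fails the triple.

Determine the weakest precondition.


Working backward. After the program, the postcondition (!(s + 2*j != 2)) && k + s == 4 must hold; in canonical form it is (!(2*j + s != 2)) && k + s == 4.
Before k := 3*k + 4: (!(2*j + s != 2)) && 3*k + s == 0
Before the loop (bound <=1), unroll the exhaustion recursion (WP_0 = exit-now case; WP_j = one more guarded iteration, up to j = 1):
  WP_0: (!(k == -2)) && (!(2*j + s != 2)) && 3*k + s == 0
  WP_1: (k == -2 ==> ((!(k == -2)) && (!(2*k + s != -16)) && 3*k + s == 0)) && ((!(k == -2)) ==> ((!(2*j + s != 2)) && 3*k + s == 0))
So before the loop: (k == -2 ==> ((!(k == -2)) && (!(2*k + s != -16)) && 3*k + s == 0)) && ((!(k == -2)) ==> ((!(2*j + s != 2)) && 3*k + s == 0))
Answer: WP = (k == -2 ==> ((!(k == -2)) && (!(2*k + s != -16)) && 3*k + s == 0)) && ((!(k == -2)) ==> ((!(2*j + s != 2)) && 3*k + s == 0))


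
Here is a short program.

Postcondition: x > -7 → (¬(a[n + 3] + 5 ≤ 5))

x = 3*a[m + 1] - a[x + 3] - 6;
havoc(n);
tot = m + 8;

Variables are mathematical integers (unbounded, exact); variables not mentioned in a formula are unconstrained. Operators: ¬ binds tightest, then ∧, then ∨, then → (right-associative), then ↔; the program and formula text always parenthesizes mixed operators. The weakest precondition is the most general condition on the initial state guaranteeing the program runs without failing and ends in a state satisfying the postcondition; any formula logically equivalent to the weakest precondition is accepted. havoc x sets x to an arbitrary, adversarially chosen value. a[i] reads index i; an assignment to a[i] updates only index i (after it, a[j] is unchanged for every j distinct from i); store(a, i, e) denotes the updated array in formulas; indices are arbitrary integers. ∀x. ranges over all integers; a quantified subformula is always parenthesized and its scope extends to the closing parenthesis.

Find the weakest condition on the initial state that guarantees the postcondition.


Working backward. After the program, the postcondition x > -7 → (¬(a[n + 3] + 5 ≤ 5)) must hold; in canonical form it is x > -7 → (¬(a[n + 3] ≤ 0)).
Before tot := m + 8: x > -7 → (¬(a[n + 3] ≤ 0))
Before havoc n: ∀n_1. (x > -7 → (¬(a[n_1 + 3] ≤ 0)))
Before x := 3*a[m + 1] - a[x + 3] - 6: ∀n_1. (3*a[m + 1] > a[x + 3] - 1 → (¬(a[n_1 + 3] ≤ 0)))
Answer: WP = ∀n_1. (3*a[m + 1] > a[x + 3] - 1 → (¬(a[n_1 + 3] ≤ 0)))


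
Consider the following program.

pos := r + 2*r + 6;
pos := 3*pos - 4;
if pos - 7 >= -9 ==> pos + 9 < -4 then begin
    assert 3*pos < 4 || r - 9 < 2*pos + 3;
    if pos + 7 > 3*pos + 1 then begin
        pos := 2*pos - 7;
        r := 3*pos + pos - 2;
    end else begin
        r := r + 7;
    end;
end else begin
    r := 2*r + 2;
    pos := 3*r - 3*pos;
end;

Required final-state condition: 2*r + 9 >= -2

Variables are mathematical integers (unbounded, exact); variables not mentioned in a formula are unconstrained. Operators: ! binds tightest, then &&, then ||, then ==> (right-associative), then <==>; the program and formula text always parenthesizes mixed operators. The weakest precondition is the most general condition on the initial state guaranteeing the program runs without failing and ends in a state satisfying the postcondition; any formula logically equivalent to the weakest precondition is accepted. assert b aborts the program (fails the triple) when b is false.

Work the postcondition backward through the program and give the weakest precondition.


Working backward. After the program, the postcondition 2*r + 9 >= -2 must hold; in canonical form it is 2*r >= -11.
Then branch requires (3*pos < 4 || r < 2*pos + 12) && (2*pos < 6 ==> 16*pos >= 49) && ((!(2*pos < 6)) ==> 2*r >= -25); else branch requires 4*r >= -15.
Before the if: ((pos >= -2 ==> pos < -13) ==> ((3*pos < 4 || r < 2*pos + 12) && (2*pos < 6 ==> 16*pos >= 49) && ((!(2*pos < 6)) ==> 2*r >= -25))) && ((!(pos >= -2 ==> pos < -13)) ==> 4*r >= -15)
Before pos := 3*pos - 4: ((3*pos >= 2 ==> 3*pos < -9) ==> ((9*pos < 16 || r < 6*pos + 4) && (6*pos < 14 ==> 48*pos >= 113) && ((!(6*pos < 14)) ==> 2*r >= -25))) && ((!(3*pos >= 2 ==> 3*pos < -9)) ==> 4*r >= -15)
Before pos := r + 2*r + 6: ((9*r >= -16 ==> 9*r < -27) ==> ((27*r < -38 || 17*r > -40) && (18*r < -22 ==> 144*r >= -175) && ((!(18*r < -22)) ==> 2*r >= -25))) && ((!(9*r >= -16 ==> 9*r < -27)) ==> 4*r >= -15)
Answer: WP = ((9*r >= -16 ==> 9*r < -27) ==> ((27*r < -38 || 17*r > -40) && (18*r < -22 ==> 144*r >= -175) && ((!(18*r < -22)) ==> 2*r >= -25))) && ((!(9*r >= -16 ==> 9*r < -27)) ==> 4*r >= -15)


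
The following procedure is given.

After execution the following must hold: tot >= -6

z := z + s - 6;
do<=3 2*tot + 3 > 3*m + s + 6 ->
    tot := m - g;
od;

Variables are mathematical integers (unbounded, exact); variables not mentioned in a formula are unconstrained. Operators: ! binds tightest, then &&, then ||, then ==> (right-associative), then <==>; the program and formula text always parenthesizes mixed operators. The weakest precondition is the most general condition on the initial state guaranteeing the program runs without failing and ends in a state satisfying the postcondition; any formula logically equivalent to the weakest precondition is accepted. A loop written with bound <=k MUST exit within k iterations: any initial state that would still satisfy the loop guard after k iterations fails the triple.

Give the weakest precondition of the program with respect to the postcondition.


Working backward. After the program, tot >= -6 must hold.
Before the loop (bound <=3), unroll the exhaustion recursion (WP_0 = exit-now case; WP_j = one more guarded iteration, up to j = 3):
  WP_0: (!(2*tot > 3*m + s + 3)) && tot >= -6
  WP_1: (2*tot > 3*m + s + 3 ==> ((!(2*g + m + s < -3)) && m >= g - 6)) && ((!(2*tot > 3*m + s + 3)) ==> tot >= -6)
  WP_2: (2*tot > 3*m + s + 3 ==> ((2*g + m + s < -3 ==> ((!(2*g + m + s < -3)) && m >= g - 6)) && ((!(2*g + m + s < -3)) ==> m >= g - 6))) && ((!(2*tot > 3*m + s + 3)) ==> tot >= -6)
  WP_3: (2*tot > 3*m + s + 3 ==> ((2*g + m + s < -3 ==> ((2*g + m + s < -3 ==> ((!(2*g + m + s < -3)) && m >= g - 6)) && ((!(2*g + m + s < -3)) ==> m >= g - 6))) && ((!(2*g + m + s < -3)) ==> m >= g - 6))) && ((!(2*tot > 3*m + s + 3)) ==> tot >= -6)
So before the loop: (2*tot > 3*m + s + 3 ==> ((2*g + m + s < -3 ==> ((2*g + m + s < -3 ==> ((!(2*g + m + s < -3)) && m >= g - 6)) && ((!(2*g + m + s < -3)) ==> m >= g - 6))) && ((!(2*g + m + s < -3)) ==> m >= g - 6))) && ((!(2*tot > 3*m + s + 3)) ==> tot >= -6)
Before z := z + s - 6: (2*tot > 3*m + s + 3 ==> ((2*g + m + s < -3 ==> ((2*g + m + s < -3 ==> ((!(2*g + m + s < -3)) && m >= g - 6)) && ((!(2*g + m + s < -3)) ==> m >= g - 6))) && ((!(2*g + m + s < -3)) ==> m >= g - 6))) && ((!(2*tot > 3*m + s + 3)) ==> tot >= -6)
Answer: WP = (2*tot > 3*m + s + 3 ==> ((2*g + m + s < -3 ==> ((2*g + m + s < -3 ==> ((!(2*g + m + s < -3)) && m >= g - 6)) && ((!(2*g + m + s < -3)) ==> m >= g - 6))) && ((!(2*g + m + s < -3)) ==> m >= g - 6))) && ((!(2*tot > 3*m + s + 3)) ==> tot >= -6)


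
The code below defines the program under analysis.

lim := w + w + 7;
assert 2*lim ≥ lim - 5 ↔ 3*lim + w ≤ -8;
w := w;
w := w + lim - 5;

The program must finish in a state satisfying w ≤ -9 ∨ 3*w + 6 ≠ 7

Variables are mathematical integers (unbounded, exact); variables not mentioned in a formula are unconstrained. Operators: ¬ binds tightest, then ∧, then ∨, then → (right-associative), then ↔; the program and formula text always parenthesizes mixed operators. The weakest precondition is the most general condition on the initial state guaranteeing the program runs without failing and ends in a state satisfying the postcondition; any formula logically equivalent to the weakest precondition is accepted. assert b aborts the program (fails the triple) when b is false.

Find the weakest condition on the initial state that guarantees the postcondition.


Working backward. After the program, the postcondition w ≤ -9 ∨ 3*w + 6 ≠ 7 must hold; in canonical form it is w ≤ -9 ∨ 3*w ≠ 1.
Before w := w + lim - 5: lim + w ≤ -4 ∨ 3*lim + 3*w ≠ 16
Before w := w: lim + w ≤ -4 ∨ 3*lim + 3*w ≠ 16
Before assert 2*lim ≥ lim - 5 ↔ 3*lim + w ≤ -8: (lim ≥ -5 ↔ 3*lim + w ≤ -8) ∧ (lim + w ≤ -4 ∨ 3*lim + 3*w ≠ 16)
Before lim := w + w + 7: (2*w ≥ -12 ↔ 7*w ≤ -29) ∧ (3*w ≤ -11 ∨ 9*w ≠ -5)
Answer: WP = (2*w ≥ -12 ↔ 7*w ≤ -29) ∧ (3*w ≤ -11 ∨ 9*w ≠ -5)


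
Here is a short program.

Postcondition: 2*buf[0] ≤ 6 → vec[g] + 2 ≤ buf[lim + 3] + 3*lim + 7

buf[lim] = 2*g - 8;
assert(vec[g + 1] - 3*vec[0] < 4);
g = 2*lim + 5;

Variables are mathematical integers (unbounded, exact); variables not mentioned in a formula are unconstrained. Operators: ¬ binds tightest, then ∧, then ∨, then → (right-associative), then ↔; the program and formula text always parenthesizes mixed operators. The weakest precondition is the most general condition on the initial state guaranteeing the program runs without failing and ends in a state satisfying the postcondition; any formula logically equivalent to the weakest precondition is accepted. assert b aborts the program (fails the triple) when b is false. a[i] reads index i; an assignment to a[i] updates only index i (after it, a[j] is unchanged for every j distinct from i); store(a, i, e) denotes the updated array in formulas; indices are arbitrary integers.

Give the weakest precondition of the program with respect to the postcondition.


Working backward. After the program, the postcondition 2*buf[0] ≤ 6 → vec[g] + 2 ≤ buf[lim + 3] + 3*lim + 7 must hold; in canonical form it is 2*buf[0] ≤ 6 → vec[g] ≤ buf[lim + 3] + 3*lim + 5.
Before g := 2*lim + 5: 2*buf[0] ≤ 6 → vec[2*lim + 5] ≤ buf[lim + 3] + 3*lim + 5
Before assert vec[g + 1] - 3*vec[0] < 4: vec[g + 1] < 3*vec[0] + 4 ∧ (2*buf[0] ≤ 6 → vec[2*lim + 5] ≤ buf[lim + 3] + 3*lim + 5)
Before buf[lim] := 2*g - 8: vec[g + 1] < 3*vec[0] + 4 ∧ (2*store(buf, lim, 2*g - 8)[0] ≤ 6 → vec[2*lim + 5] ≤ store(buf, lim, 2*g - 8)[lim + 3] + 3*lim + 5)
Answer: WP = vec[g + 1] < 3*vec[0] + 4 ∧ (2*store(buf, lim, 2*g - 8)[0] ≤ 6 → vec[2*lim + 5] ≤ store(buf, lim, 2*g - 8)[lim + 3] + 3*lim + 5)


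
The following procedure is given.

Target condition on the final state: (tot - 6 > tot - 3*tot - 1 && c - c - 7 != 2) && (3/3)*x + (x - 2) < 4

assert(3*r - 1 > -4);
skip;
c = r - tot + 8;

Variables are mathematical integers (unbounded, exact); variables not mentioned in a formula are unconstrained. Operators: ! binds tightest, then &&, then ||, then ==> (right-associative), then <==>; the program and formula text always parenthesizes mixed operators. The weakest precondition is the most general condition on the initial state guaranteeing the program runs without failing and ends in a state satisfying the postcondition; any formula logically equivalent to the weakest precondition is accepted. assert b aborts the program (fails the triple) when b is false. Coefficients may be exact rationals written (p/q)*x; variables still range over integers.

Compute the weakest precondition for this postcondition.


Working backward. After the program, the postcondition (tot - 6 > tot - 3*tot - 1 && c - c - 7 != 2) && (3/3)*x + (x - 2) < 4 must hold; in canonical form it is 3*tot > 5 && 2*x < 6.
Before c := r - tot + 8: 3*tot > 5 && 2*x < 6
Before skip: 3*tot > 5 && 2*x < 6
Before assert 3*r - 1 > -4: 3*r > -3 && 3*tot > 5 && 2*x < 6
Answer: WP = 3*r > -3 && 3*tot > 5 && 2*x < 6


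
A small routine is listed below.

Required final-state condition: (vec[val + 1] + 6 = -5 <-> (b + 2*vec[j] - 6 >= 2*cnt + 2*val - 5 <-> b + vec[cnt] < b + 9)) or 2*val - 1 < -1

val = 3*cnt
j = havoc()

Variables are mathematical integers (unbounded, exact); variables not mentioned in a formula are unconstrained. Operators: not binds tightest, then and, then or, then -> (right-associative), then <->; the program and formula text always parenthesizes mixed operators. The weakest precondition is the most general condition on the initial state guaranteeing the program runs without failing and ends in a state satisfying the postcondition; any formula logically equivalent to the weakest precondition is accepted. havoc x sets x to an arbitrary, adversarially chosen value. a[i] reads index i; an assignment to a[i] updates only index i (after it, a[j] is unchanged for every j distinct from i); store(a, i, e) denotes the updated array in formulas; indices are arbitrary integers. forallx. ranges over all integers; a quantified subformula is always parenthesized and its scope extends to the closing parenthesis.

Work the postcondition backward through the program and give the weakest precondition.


Working backward. After the program, the postcondition (vec[val + 1] + 6 = -5 <-> (b + 2*vec[j] - 6 >= 2*cnt + 2*val - 5 <-> b + vec[cnt] < b + 9)) or 2*val - 1 < -1 must hold; in canonical form it is (vec[val + 1] = -11 <-> (2*vec[j] + b >= 2*cnt + 2*val + 1 <-> vec[cnt] < 9)) or 2*val < 0.
Before havoc j: forall j_1. ((vec[val + 1] = -11 <-> (2*vec[j_1] + b >= 2*cnt + 2*val + 1 <-> vec[cnt] < 9)) or 2*val < 0)
Before val := 3*cnt: forall j_1. ((vec[3*cnt + 1] = -11 <-> (2*vec[j_1] + b >= 8*cnt + 1 <-> vec[cnt] < 9)) or 6*cnt < 0)
Answer: WP = forall j_1. ((vec[3*cnt + 1] = -11 <-> (2*vec[j_1] + b >= 8*cnt + 1 <-> vec[cnt] < 9)) or 6*cnt < 0)
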